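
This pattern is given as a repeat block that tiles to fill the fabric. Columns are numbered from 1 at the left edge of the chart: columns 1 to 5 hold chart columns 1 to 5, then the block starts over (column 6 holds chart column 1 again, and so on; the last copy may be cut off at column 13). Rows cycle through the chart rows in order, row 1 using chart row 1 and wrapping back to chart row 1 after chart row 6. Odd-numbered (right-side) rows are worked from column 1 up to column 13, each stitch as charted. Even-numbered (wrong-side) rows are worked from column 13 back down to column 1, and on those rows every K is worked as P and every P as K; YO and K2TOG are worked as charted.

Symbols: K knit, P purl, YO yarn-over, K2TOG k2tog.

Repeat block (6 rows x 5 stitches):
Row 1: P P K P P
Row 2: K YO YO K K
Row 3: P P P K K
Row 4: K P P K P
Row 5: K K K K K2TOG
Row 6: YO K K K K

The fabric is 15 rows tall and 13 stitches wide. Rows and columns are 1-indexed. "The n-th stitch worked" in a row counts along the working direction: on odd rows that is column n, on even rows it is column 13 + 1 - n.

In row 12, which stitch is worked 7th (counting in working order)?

Row 12 uses chart row ((12-1) mod 6)+1 = 6. Row 12 is even, so WS.
Chart row 6 tiled across columns 1-13: YO K K K K YO K K K K YO K K
WS row: flip the tiled sequence (start at column 13) and apply K<->P; YO and K2TOG stay.
Row 12 as worked: P P YO P P P P YO P P P P YO
The 7th stitch worked is P.

Stitch:
P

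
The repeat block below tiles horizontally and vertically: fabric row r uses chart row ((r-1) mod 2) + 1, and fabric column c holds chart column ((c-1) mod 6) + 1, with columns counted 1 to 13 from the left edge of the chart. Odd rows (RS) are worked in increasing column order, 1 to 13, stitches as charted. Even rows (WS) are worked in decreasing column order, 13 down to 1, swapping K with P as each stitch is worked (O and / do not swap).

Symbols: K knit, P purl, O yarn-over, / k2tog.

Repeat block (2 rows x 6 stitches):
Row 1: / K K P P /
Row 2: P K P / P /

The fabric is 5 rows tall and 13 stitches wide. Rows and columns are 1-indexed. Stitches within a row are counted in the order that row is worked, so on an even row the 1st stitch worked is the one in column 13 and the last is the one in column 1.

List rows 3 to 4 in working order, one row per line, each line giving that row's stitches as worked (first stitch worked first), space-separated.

Row 3: chart row 1, RS - tile across columns 1-13 and work as-is.
Row 4: chart row 2, WS - tiled (columns 1-13): P K P / P / P K P / P / P; work from column 13 back to 1 with K<->P swapped.

== ROWS AS WORKED ==
/ K K P P / / K K P P / /
K / K / K P K / K / K P K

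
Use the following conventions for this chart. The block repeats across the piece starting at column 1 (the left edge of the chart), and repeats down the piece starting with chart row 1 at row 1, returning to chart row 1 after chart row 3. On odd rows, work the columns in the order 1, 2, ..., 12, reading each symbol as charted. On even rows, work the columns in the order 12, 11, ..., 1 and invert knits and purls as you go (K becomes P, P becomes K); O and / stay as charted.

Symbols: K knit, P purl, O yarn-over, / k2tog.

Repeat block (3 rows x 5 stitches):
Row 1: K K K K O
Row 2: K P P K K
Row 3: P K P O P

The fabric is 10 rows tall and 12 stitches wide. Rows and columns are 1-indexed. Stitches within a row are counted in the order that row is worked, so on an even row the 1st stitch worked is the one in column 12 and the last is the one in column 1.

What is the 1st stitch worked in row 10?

Row 10 uses chart row ((10-1) mod 3)+1 = 1. Row 10 is even, so WS.
Chart row 1 tiled across columns 1-12: K K K K O K K K K O K K
WS row: flip the tiled sequence (start at column 12) and apply K<->P; O and / stay.
Row 10 as worked: P P O P P P P O P P P P
The 1st stitch worked is P.

Result:
P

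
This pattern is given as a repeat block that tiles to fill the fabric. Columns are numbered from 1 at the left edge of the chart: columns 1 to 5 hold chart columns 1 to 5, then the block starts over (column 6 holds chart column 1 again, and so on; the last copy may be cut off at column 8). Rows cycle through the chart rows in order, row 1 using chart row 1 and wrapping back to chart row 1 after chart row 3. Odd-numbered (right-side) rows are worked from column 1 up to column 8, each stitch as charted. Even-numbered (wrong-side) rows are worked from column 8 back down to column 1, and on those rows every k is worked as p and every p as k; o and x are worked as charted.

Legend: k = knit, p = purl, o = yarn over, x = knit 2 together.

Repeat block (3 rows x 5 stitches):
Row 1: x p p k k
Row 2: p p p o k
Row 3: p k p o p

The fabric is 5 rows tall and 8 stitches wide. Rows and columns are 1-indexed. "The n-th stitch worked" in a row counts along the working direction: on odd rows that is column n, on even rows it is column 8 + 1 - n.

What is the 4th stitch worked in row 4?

For row 4: chart row = ((4-1) mod 3) + 1 = 1; this is a WS (even) row.
Chart row 1 tiled across columns 1-8: x p p k k x p p
WS row: flip the tiled sequence (start at column 8) and apply k<->p; o and x stay.
Row 4 as worked: k k x p p k k x
The 4th stitch worked is p.

== STITCH ==
p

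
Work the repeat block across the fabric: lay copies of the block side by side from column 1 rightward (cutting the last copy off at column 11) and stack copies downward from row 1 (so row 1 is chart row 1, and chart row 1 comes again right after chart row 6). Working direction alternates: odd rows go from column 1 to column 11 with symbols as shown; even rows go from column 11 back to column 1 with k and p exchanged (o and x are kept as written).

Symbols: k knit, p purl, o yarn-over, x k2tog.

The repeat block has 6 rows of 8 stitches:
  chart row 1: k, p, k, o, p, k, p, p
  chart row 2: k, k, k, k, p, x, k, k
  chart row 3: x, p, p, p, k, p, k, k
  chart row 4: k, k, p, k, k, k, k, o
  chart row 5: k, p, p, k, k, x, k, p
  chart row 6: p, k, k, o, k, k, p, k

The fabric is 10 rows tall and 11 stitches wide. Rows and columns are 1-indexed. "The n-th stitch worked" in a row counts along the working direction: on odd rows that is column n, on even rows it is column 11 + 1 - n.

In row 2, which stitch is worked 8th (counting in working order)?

Result:
p

Derivation:
For row 2: chart row = ((2-1) mod 6) + 1 = 2; this is a WS (even) row.
Chart row 2 tiled across columns 1-11: k k k k p x k k k k k
Wrong side: read the tiled row from column 11 down to 1 and exchange k with p (leave o, x).
Row 2 as worked: p p p p p x k p p p p
Stitch 8 in working order -> p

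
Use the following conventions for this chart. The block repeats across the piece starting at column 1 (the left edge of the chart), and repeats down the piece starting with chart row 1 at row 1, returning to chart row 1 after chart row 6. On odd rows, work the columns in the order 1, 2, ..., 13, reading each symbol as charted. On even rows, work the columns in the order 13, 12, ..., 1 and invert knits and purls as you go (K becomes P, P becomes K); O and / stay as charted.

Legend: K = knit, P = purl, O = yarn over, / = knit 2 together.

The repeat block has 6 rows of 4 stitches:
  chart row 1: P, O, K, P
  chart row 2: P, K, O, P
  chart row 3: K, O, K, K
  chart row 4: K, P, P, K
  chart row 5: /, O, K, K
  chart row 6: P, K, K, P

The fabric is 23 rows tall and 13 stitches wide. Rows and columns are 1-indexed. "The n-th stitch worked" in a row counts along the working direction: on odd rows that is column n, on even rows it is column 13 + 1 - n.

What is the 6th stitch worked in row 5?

Stitch:
O

Derivation:
Row 5: (5-1) mod 6 = 4, so use chart row 5. Odd row -> RS.
Chart row 5 tiled across columns 1-13: / O K K / O K K / O K K /
Right side: take the tiled row as-is (worked left to right from column 1).
Stitch 6 in working order -> O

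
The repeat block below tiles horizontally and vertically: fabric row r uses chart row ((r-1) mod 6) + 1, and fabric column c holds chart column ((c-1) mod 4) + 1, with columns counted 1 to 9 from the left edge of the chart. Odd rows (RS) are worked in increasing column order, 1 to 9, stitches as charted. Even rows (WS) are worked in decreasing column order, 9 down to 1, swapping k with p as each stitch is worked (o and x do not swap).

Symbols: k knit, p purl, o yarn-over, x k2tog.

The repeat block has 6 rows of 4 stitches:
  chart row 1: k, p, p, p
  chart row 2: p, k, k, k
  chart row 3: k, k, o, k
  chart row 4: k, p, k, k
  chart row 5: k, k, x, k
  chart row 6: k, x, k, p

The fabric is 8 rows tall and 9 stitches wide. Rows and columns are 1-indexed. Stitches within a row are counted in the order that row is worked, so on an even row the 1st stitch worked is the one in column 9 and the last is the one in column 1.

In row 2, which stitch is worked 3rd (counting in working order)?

Row 2: (2-1) mod 6 = 1, so use chart row 2. Even row -> WS.
Chart row 2 tiled across columns 1-9: p k k k p k k k p
WS row: flip the tiled sequence (start at column 9) and apply k<->p; o and x stay.
Row 2 as worked: k p p p k p p p k
Stitch 3 in working order -> p

Stitch:
p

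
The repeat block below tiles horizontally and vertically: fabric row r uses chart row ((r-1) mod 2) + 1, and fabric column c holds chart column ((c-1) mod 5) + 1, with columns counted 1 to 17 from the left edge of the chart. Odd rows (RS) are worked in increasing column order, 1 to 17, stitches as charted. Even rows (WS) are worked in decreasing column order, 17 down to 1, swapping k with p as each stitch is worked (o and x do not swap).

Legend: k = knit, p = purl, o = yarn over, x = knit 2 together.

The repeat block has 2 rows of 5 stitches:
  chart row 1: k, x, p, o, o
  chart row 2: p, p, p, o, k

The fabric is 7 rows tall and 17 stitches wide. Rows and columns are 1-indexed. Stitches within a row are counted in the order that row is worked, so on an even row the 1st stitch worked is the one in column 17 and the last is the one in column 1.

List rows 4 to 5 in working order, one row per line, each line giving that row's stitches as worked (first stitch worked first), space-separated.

Row 4: chart row 2, WS - tiled (columns 1-17): p p p o k p p p o k p p p o k p p; work from column 17 back to 1 with k<->p swapped.
Row 5: chart row 1, RS - tile across columns 1-17 and work as-is.

Rows as worked:
k k p o k k k p o k k k p o k k k
k x p o o k x p o o k x p o o k x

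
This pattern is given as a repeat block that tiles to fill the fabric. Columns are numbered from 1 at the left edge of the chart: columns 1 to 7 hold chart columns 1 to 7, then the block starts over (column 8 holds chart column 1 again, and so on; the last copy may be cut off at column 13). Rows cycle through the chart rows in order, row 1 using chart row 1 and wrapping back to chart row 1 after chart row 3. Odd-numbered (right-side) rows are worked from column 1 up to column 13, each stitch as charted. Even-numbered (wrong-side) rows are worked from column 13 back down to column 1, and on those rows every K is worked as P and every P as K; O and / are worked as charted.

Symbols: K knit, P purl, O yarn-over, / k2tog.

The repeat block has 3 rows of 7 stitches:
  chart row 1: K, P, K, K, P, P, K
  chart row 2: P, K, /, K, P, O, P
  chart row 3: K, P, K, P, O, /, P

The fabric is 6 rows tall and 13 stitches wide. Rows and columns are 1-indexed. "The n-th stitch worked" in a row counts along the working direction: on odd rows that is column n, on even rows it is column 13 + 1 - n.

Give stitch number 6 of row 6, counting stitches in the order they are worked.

Row 6: (6-1) mod 3 = 2, so use chart row 3. Even row -> WS.
Chart row 3 tiled across columns 1-13: K P K P O / P K P K P O /
WS: work from column 13 back to column 1 (reverse the tiled row), swapping K<->P (O and / unchanged).
Row 6 as worked: / O K P K P K / O K P K P
Counting 6 along the worked row gives P.

== STITCH ==
P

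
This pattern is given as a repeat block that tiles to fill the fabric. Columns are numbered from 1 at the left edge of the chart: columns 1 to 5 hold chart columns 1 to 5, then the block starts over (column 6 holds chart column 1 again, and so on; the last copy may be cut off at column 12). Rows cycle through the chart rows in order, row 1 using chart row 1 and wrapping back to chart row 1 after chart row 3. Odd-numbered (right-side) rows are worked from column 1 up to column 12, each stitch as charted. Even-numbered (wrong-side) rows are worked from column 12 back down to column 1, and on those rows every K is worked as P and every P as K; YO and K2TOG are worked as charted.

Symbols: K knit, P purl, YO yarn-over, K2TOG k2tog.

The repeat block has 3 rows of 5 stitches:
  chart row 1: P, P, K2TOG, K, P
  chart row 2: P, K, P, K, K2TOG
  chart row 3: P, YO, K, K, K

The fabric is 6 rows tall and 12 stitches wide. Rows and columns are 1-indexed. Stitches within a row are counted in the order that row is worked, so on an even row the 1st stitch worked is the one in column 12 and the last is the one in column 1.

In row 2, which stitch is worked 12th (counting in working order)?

== STITCH ==
K

Derivation:
Row 2: (2-1) mod 3 = 1, so use chart row 2. Even row -> WS.
Chart row 2 tiled across columns 1-12: P K P K K2TOG P K P K K2TOG P K
WS: work from column 12 back to column 1 (reverse the tiled row), swapping K<->P (YO and K2TOG unchanged).
Row 2 as worked: P K K2TOG P K P K K2TOG P K P K
The 12th stitch worked is K.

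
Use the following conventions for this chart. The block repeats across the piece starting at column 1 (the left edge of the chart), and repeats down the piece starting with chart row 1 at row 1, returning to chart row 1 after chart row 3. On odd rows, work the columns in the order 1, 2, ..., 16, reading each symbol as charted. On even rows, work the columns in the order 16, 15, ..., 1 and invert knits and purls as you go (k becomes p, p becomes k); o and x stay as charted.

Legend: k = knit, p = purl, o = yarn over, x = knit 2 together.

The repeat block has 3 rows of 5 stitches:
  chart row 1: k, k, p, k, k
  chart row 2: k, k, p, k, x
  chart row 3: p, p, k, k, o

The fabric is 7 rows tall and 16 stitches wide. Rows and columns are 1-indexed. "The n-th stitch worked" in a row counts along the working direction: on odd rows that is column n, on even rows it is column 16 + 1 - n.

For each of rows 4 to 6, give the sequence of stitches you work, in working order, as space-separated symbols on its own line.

Row 4: chart row 1, WS - tiled (columns 1-16): k k p k k k k p k k k k p k k k; work from column 16 back to 1 with k<->p swapped.
Row 5: chart row 2, RS - tile across columns 1-16 and work as-is.
Row 6: chart row 3, WS - tiled (columns 1-16): p p k k o p p k k o p p k k o p; work from column 16 back to 1 with k<->p swapped.

Result:
p p p k p p p p k p p p p k p p
k k p k x k k p k x k k p k x k
k o p p k k o p p k k o p p k k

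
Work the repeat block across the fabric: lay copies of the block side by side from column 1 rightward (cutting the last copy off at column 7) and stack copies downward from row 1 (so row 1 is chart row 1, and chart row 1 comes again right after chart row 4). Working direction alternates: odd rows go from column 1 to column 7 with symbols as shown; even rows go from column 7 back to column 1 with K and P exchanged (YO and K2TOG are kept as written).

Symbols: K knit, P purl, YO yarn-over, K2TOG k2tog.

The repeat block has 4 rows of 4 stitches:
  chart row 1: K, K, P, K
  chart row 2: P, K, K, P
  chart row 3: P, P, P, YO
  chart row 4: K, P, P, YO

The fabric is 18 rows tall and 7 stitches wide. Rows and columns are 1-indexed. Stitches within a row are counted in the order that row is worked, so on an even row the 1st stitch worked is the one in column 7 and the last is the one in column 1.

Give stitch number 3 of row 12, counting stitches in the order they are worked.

== STITCH ==
P

Derivation:
Row 12 uses chart row ((12-1) mod 4)+1 = 4. Row 12 is even, so WS.
Chart row 4 tiled across columns 1-7: K P P YO K P P
WS row: flip the tiled sequence (start at column 7) and apply K<->P; YO and K2TOG stay.
Row 12 as worked: K K P YO K K P
Stitch 3 in working order -> P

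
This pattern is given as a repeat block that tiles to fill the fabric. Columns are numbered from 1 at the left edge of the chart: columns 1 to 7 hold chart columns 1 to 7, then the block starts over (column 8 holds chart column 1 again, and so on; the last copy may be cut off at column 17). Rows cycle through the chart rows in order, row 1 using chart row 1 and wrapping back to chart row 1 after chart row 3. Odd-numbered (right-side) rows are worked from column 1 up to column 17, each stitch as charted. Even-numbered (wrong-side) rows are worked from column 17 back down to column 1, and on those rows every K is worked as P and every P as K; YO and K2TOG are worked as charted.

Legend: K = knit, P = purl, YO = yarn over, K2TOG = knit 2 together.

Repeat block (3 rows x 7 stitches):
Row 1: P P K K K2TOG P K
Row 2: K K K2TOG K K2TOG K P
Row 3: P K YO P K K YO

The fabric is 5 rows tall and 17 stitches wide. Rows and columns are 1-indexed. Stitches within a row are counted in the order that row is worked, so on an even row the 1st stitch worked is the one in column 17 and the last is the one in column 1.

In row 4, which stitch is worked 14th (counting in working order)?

== STITCH ==
P

Derivation:
For row 4: chart row = ((4-1) mod 3) + 1 = 1; this is a WS (even) row.
Chart row 1 tiled across columns 1-17: P P K K K2TOG P K P P K K K2TOG P K P P K
WS row: flip the tiled sequence (start at column 17) and apply K<->P; YO and K2TOG stay.
Row 4 as worked: P K K P K K2TOG P P K K P K K2TOG P P K K
Stitch 14 in working order -> P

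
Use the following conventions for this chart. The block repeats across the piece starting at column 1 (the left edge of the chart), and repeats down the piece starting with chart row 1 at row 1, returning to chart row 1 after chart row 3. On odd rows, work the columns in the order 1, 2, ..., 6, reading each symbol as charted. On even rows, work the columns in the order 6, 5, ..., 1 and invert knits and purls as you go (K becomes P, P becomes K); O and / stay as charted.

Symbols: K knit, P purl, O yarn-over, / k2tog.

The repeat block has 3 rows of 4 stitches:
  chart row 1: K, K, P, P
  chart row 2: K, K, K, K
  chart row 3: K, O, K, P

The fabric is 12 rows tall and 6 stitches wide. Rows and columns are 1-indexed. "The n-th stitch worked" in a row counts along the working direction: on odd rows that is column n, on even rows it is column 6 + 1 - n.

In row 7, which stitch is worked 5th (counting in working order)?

Result:
K

Derivation:
Row 7 uses chart row ((7-1) mod 3)+1 = 1. Row 7 is odd, so RS.
Chart row 1 tiled across columns 1-6: K K P P K K
RS: work column 1 to column 6, symbols as charted — the tiled row is the row as worked.
Counting 5 along the worked row gives K.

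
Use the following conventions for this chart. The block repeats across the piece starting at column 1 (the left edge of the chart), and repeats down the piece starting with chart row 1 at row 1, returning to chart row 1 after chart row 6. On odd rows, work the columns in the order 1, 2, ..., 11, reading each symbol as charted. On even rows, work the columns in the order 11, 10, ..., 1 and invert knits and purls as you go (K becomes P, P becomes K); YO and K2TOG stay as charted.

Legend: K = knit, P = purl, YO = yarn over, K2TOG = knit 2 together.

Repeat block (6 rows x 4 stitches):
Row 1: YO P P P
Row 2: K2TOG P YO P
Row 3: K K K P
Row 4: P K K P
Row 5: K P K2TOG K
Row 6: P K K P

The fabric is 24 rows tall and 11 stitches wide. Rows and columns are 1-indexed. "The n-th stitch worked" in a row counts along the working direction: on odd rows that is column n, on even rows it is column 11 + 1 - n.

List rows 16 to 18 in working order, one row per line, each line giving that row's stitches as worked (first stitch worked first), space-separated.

== ROWS AS WORKED ==
P P K K P P K K P P K
K P K2TOG K K P K2TOG K K P K2TOG
P P K K P P K K P P K

Derivation:
Row 16: chart row 4, WS - tiled (columns 1-11): P K K P P K K P P K K; work from column 11 back to 1 with K<->P swapped.
Row 17: chart row 5, RS - tile across columns 1-11 and work as-is.
Row 18: chart row 6, WS - tiled (columns 1-11): P K K P P K K P P K K; work from column 11 back to 1 with K<->P swapped.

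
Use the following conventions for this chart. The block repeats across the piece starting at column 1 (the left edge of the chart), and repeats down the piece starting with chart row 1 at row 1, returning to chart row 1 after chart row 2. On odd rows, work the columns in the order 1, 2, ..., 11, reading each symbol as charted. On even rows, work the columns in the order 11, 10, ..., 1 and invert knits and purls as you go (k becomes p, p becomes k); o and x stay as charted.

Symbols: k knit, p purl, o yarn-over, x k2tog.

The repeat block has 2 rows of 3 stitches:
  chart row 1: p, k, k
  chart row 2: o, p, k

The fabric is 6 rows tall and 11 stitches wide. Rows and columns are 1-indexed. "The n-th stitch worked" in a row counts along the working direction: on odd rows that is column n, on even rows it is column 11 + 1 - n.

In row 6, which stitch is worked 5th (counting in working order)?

== STITCH ==
o

Derivation:
For row 6: chart row = ((6-1) mod 2) + 1 = 2; this is a WS (even) row.
Chart row 2 tiled across columns 1-11: o p k o p k o p k o p
WS row: flip the tiled sequence (start at column 11) and apply k<->p; o and x stay.
Row 6 as worked: k o p k o p k o p k o
Counting 5 along the worked row gives o.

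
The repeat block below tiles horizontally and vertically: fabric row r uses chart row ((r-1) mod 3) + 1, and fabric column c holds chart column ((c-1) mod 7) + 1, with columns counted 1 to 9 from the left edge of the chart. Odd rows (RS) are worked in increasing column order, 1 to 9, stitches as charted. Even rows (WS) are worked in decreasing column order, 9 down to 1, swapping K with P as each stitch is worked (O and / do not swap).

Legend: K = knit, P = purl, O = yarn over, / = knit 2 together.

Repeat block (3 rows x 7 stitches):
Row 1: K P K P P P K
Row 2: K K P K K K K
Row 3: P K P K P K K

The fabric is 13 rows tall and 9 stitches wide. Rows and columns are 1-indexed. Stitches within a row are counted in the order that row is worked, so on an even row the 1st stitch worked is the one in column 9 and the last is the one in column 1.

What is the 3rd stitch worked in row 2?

== STITCH ==
P

Derivation:
Row 2 uses chart row ((2-1) mod 3)+1 = 2. Row 2 is even, so WS.
Chart row 2 tiled across columns 1-9: K K P K K K K K K
Wrong side: read the tiled row from column 9 down to 1 and exchange K with P (leave O, /).
Row 2 as worked: P P P P P P K P P
Counting 3 along the worked row gives P.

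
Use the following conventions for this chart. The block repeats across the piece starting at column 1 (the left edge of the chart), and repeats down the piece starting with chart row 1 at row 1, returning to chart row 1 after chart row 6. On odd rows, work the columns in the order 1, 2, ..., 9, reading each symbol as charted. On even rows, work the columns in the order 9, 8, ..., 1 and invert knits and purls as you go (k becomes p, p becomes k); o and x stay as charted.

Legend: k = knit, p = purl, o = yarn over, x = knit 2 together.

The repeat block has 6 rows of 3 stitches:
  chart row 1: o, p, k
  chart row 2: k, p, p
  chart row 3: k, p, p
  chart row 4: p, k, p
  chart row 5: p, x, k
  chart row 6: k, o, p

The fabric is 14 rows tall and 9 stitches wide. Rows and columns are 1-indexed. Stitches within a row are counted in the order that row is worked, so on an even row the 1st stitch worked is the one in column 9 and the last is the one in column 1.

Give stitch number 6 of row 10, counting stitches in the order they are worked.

For row 10: chart row = ((10-1) mod 6) + 1 = 4; this is a WS (even) row.
Chart row 4 tiled across columns 1-9: p k p p k p p k p
WS: work from column 9 back to column 1 (reverse the tiled row), swapping k<->p (o and x unchanged).
Row 10 as worked: k p k k p k k p k
Stitch 6 in working order -> k

Stitch:
k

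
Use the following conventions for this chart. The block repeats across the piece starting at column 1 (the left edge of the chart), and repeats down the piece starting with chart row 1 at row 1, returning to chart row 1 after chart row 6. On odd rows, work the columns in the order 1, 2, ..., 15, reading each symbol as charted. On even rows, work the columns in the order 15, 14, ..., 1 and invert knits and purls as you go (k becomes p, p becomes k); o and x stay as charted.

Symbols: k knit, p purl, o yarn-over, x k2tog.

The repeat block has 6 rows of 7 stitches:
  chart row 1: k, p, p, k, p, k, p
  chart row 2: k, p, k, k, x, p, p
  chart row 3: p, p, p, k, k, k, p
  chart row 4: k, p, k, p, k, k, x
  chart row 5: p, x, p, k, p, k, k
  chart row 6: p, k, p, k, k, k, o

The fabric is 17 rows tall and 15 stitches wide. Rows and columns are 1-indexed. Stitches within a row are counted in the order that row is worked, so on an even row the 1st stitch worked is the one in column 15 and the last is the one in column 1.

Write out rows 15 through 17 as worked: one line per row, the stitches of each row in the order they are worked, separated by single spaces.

== ROWS AS WORKED ==
p p p k k k p p p p k k k p p
p x p p k p k p x p p k p k p
p x p k p k k p x p k p k k p

Derivation:
Row 15: chart row 3, RS - tile across columns 1-15 and work as-is.
Row 16: chart row 4, WS - tiled (columns 1-15): k p k p k k x k p k p k k x k; work from column 15 back to 1 with k<->p swapped.
Row 17: chart row 5, RS - tile across columns 1-15 and work as-is.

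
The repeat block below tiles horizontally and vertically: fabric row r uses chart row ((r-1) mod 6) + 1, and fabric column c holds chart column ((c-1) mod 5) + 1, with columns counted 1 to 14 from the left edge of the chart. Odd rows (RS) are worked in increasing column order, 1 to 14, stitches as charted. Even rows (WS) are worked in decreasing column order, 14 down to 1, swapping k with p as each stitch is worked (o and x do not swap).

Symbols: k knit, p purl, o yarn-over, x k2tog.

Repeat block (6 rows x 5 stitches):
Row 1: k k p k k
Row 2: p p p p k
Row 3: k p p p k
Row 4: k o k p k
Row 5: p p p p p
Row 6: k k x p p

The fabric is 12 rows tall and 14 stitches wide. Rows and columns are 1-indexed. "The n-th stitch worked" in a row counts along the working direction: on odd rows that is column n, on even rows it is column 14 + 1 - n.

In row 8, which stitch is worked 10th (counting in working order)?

Result:
p

Derivation:
Row 8 uses chart row ((8-1) mod 6)+1 = 2. Row 8 is even, so WS.
Chart row 2 tiled across columns 1-14: p p p p k p p p p k p p p p
Wrong side: read the tiled row from column 14 down to 1 and exchange k with p (leave o, x).
Row 8 as worked: k k k k p k k k k p k k k k
Stitch 10 in working order -> p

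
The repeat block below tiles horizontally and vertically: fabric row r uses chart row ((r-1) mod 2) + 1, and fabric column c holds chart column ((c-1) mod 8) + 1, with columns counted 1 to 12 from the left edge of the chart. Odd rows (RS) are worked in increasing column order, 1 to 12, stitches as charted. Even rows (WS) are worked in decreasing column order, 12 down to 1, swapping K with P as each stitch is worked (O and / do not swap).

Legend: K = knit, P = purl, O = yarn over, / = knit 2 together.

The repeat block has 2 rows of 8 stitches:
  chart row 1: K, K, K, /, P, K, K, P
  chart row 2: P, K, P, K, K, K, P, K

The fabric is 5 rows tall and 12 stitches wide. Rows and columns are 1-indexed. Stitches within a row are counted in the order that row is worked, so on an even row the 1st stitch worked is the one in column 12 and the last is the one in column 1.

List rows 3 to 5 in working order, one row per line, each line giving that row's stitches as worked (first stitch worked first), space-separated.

Row 3: chart row 1, RS - tile across columns 1-12 and work as-is.
Row 4: chart row 2, WS - tiled (columns 1-12): P K P K K K P K P K P K; work from column 12 back to 1 with K<->P swapped.
Row 5: chart row 1, RS - tile across columns 1-12 and work as-is.

Rows as worked:
K K K / P K K P K K K /
P K P K P K P P P K P K
K K K / P K K P K K K /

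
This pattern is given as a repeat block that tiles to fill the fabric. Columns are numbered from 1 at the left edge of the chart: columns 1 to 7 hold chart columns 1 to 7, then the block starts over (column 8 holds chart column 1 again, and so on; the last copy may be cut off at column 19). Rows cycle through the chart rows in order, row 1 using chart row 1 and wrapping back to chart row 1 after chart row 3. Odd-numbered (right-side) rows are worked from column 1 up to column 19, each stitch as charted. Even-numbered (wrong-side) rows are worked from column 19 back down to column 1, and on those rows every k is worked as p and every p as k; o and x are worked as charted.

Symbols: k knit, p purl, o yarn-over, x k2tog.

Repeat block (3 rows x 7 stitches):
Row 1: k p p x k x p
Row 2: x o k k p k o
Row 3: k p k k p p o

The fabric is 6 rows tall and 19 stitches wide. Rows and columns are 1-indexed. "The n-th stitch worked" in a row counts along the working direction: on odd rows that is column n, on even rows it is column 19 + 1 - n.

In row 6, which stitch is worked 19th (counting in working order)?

== STITCH ==
p

Derivation:
Row 6: (6-1) mod 3 = 2, so use chart row 3. Even row -> WS.
Chart row 3 tiled across columns 1-19: k p k k p p o k p k k p p o k p k k p
WS row: flip the tiled sequence (start at column 19) and apply k<->p; o and x stay.
Row 6 as worked: k p p k p o k k p p k p o k k p p k p
The 19th stitch worked is p.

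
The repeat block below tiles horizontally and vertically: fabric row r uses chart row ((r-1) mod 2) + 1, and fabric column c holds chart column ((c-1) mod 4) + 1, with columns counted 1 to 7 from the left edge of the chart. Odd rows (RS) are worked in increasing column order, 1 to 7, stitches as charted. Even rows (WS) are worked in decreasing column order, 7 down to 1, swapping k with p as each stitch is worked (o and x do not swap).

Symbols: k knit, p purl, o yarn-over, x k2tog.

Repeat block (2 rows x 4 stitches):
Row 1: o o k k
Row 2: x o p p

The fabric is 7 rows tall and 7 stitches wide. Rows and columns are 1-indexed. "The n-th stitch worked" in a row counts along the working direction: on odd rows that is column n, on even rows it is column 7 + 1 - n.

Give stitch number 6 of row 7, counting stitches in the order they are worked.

Row 7 uses chart row ((7-1) mod 2)+1 = 1. Row 7 is odd, so RS.
Chart row 1 tiled across columns 1-7: o o k k o o k
Right side: take the tiled row as-is (worked left to right from column 1).
Counting 6 along the worked row gives o.

Result:
o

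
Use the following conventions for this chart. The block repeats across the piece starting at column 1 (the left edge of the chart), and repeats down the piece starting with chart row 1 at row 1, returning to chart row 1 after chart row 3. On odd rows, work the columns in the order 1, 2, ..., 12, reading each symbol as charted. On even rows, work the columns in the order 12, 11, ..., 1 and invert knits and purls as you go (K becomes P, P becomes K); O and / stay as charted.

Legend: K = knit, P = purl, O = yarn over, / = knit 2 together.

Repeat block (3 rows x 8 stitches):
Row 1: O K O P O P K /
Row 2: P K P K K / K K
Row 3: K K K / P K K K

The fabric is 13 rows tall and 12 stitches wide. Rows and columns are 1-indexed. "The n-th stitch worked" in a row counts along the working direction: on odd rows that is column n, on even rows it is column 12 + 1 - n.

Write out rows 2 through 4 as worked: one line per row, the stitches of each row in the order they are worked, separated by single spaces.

Result:
P K P K P P / P P K P K
K K K / P K K K K K K /
K O P O / P K O K O P O

Derivation:
Row 2: chart row 2, WS - tiled (columns 1-12): P K P K K / K K P K P K; work from column 12 back to 1 with K<->P swapped.
Row 3: chart row 3, RS - tile across columns 1-12 and work as-is.
Row 4: chart row 1, WS - tiled (columns 1-12): O K O P O P K / O K O P; work from column 12 back to 1 with K<->P swapped.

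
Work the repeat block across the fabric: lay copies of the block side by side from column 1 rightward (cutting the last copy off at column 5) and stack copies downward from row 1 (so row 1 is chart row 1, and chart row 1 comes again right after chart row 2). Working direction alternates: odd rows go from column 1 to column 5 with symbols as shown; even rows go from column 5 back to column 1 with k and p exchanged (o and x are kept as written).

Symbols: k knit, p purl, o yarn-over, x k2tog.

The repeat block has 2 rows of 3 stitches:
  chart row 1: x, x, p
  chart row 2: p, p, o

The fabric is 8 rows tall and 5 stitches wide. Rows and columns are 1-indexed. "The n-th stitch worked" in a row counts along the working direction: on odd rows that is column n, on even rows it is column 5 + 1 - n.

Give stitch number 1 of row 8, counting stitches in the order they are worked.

For row 8: chart row = ((8-1) mod 2) + 1 = 2; this is a WS (even) row.
Chart row 2 tiled across columns 1-5: p p o p p
Wrong side: read the tiled row from column 5 down to 1 and exchange k with p (leave o, x).
Row 8 as worked: k k o k k
The 1st stitch worked is k.

== STITCH ==
k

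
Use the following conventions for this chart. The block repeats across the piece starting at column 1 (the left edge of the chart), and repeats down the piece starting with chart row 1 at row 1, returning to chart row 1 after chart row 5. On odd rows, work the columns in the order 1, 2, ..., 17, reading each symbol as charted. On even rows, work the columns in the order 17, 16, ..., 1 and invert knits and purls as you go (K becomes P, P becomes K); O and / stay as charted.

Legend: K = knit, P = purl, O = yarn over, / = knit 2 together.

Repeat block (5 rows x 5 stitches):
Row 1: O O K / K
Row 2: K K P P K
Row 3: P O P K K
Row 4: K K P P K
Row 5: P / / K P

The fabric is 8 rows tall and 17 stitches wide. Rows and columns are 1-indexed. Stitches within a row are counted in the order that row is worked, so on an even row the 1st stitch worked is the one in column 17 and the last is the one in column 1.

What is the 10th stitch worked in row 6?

Stitch:
P

Derivation:
For row 6: chart row = ((6-1) mod 5) + 1 = 1; this is a WS (even) row.
Chart row 1 tiled across columns 1-17: O O K / K O O K / K O O K / K O O
Wrong side: read the tiled row from column 17 down to 1 and exchange K with P (leave O, /).
Row 6 as worked: O O P / P O O P / P O O P / P O O
Counting 10 along the worked row gives P.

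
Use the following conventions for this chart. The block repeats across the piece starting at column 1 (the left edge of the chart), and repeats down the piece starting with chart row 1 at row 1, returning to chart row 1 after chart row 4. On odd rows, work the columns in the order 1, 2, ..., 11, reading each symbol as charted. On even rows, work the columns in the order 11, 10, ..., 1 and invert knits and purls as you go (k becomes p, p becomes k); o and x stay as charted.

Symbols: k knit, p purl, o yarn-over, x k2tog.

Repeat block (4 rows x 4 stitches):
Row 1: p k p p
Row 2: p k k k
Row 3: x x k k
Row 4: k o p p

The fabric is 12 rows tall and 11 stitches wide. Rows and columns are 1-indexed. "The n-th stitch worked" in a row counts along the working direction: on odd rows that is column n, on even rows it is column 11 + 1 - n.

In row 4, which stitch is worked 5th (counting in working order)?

== STITCH ==
k

Derivation:
Row 4 uses chart row ((4-1) mod 4)+1 = 4. Row 4 is even, so WS.
Chart row 4 tiled across columns 1-11: k o p p k o p p k o p
WS row: flip the tiled sequence (start at column 11) and apply k<->p; o and x stay.
Row 4 as worked: k o p k k o p k k o p
Stitch 5 in working order -> k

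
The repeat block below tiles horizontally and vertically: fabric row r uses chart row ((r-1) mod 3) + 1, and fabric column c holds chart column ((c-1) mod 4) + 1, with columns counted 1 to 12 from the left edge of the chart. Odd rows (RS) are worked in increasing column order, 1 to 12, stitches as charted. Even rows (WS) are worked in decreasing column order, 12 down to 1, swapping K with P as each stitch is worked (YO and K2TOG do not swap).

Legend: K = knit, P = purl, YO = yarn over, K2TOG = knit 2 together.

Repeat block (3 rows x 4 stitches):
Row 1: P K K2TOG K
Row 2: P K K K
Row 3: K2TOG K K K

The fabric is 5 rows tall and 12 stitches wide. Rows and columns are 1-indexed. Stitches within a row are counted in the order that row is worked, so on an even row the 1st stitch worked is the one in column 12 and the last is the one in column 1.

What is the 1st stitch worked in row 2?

For row 2: chart row = ((2-1) mod 3) + 1 = 2; this is a WS (even) row.
Chart row 2 tiled across columns 1-12: P K K K P K K K P K K K
Wrong side: read the tiled row from column 12 down to 1 and exchange K with P (leave YO, K2TOG).
Row 2 as worked: P P P K P P P K P P P K
Stitch 1 in working order -> P

Result:
P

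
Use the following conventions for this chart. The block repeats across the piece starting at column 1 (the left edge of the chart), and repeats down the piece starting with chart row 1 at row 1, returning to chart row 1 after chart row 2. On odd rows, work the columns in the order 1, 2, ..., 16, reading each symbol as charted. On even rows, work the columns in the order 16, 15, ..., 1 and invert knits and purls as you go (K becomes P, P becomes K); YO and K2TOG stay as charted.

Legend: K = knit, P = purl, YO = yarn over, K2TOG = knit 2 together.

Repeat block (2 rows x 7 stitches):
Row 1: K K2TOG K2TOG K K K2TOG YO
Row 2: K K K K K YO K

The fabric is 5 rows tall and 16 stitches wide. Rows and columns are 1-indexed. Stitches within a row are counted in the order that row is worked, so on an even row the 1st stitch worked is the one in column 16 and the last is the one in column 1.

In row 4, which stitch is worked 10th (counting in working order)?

Row 4 uses chart row ((4-1) mod 2)+1 = 2. Row 4 is even, so WS.
Chart row 2 tiled across columns 1-16: K K K K K YO K K K K K K YO K K K
WS: work from column 16 back to column 1 (reverse the tiled row), swapping K<->P (YO and K2TOG unchanged).
Row 4 as worked: P P P YO P P P P P P YO P P P P P
Stitch 10 in working order -> P

Stitch:
P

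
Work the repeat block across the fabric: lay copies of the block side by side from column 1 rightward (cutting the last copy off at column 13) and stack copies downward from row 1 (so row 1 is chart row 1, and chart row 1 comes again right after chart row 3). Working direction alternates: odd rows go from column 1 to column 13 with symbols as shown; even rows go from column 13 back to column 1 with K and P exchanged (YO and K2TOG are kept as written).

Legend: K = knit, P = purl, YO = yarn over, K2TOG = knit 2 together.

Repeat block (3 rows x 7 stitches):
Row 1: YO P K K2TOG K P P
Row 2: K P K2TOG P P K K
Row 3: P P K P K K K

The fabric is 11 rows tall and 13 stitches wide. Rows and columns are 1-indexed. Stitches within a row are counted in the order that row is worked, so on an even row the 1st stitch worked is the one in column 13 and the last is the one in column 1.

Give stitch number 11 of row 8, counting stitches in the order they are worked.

Row 8 uses chart row ((8-1) mod 3)+1 = 2. Row 8 is even, so WS.
Chart row 2 tiled across columns 1-13: K P K2TOG P P K K K P K2TOG P P K
WS row: flip the tiled sequence (start at column 13) and apply K<->P; YO and K2TOG stay.
Row 8 as worked: P K K K2TOG K P P P K K K2TOG K P
Stitch 11 in working order -> K2TOG

Stitch:
K2TOG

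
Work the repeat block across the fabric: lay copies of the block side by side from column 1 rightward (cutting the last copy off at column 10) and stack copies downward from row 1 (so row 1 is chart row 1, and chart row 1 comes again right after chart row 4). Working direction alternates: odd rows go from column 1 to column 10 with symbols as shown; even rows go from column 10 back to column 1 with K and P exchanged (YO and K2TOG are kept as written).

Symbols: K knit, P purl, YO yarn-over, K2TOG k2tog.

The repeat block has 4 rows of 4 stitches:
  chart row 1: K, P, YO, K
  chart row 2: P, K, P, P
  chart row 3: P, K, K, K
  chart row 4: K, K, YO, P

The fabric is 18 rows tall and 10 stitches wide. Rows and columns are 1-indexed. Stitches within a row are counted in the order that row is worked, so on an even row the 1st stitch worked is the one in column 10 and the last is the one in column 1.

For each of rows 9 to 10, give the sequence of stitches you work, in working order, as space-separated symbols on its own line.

Row 9: chart row 1, RS - tile across columns 1-10 and work as-is.
Row 10: chart row 2, WS - tiled (columns 1-10): P K P P P K P P P K; work from column 10 back to 1 with K<->P swapped.

Rows as worked:
K P YO K K P YO K K P
P K K K P K K K P K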